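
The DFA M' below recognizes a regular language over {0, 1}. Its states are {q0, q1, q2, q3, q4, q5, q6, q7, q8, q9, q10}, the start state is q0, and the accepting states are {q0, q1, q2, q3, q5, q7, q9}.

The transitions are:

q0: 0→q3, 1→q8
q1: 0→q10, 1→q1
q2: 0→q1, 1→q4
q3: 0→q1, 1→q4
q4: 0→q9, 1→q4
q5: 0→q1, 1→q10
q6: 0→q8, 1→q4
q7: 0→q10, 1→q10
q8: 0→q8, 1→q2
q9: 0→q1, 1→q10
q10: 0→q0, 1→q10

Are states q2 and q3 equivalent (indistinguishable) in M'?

Reachable states from the start: {q0,q1,q2,q3,q4,q8,q9,q10}. Unreachable: {q5,q6,q7} — drop them.
P0 = {q0,q1,q2,q3,q9} | {q4,q8,q10}.
On input 0, block {q0,q1,q2,q3,q9} splits into {q0,q2,q3,q9} and {q1}.
Refine {q0,q2,q3,q9} on symbol 0: members go to different blocks, giving {q2,q3,q9} and {q0}.
Refine {q4,q8,q10} on symbol 0: members go to different blocks, giving {q4} and {q8} and {q10}.
Refine {q2,q3,q9} on symbol 1: members go to different blocks, giving {q2,q3} and {q9}.
Stable partition: {q2,q3} | {q4} | {q1} | {q0} | {q8} | {q10} | {q9} — 7 equivalence classes.
q2 and q3 lie in the same block of the stable partition, so they are equivalent — no string distinguishes them.

Yes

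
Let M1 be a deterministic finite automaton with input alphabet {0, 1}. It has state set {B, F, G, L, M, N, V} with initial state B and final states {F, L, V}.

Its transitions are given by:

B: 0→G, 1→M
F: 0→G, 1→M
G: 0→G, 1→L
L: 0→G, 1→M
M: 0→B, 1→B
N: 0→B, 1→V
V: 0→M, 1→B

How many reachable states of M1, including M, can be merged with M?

1

States {F,N,V} cannot be reached from the start state, so discard them.
Initial partition by acceptance: {L} | {B,G,M}.
Split {B,G,M} by δ(·,1) → {B,M} and {G}.
Refine {B,M} on symbol 0: members go to different blocks, giving {M} and {B}.
No further refinement is possible. Final partition (4 blocks): {L} | {M} | {G} | {B}.
State M belongs to the block {M}, which has 1 states.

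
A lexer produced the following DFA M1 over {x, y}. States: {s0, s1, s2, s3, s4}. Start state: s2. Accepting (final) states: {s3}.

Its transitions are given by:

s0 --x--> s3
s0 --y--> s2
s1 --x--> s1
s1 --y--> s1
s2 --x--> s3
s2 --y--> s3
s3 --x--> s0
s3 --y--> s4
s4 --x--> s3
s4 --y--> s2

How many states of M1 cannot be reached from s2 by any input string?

BFS from s2 reaches {s0, s2, s3, s4}; the 1 state(s) s1 are never visited.

1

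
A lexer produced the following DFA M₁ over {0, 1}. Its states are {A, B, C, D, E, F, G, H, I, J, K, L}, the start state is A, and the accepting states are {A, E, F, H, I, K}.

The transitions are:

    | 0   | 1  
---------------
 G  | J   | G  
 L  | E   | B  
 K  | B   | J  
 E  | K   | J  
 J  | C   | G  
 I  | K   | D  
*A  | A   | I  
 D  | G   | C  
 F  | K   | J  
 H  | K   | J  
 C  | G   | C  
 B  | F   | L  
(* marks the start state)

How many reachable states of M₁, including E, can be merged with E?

First remove the unreachable states {H}; 11 states remain.
Start with accepting vs non-accepting: {A,E,F,I,K} | {B,C,D,G,J,L}.
On input 0, block {A,E,F,I,K} splits into {A,E,F,I} and {K}.
Split {A,E,F,I} by δ(·,0) → {E,F,I} and {A}.
Refine {B,C,D,G,J,L} on symbol 0: members go to different blocks, giving {C,D,G,J} and {B,L}.
The partition is now stable with 5 blocks: {E,F,I} | {C,D,G,J} | {K} | {A} | {B,L}.
State E belongs to the block {E,F,I}, which has 3 states.

3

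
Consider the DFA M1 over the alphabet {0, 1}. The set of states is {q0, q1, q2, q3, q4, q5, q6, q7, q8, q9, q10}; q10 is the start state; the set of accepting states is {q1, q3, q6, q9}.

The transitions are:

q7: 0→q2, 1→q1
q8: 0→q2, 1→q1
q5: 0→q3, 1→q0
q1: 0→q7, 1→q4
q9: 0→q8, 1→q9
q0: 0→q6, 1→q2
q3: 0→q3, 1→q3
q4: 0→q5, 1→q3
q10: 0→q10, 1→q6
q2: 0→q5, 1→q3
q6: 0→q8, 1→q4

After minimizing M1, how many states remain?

7

First remove the unreachable states {q9}; 10 states remain.
Initial partition by acceptance: {q1,q3,q6} | {q0,q2,q4,q5,q7,q8,q10}.
Split {q1,q3,q6} by δ(·,0) → {q1,q6} and {q3}.
On input 0, block {q0,q2,q4,q5,q7,q8,q10} splits into {q2,q4,q7,q8,q10} and {q0} and {q5}.
Refine {q2,q4,q7,q8,q10} on symbol 0: members go to different blocks, giving {q7,q8,q10} and {q2,q4}.
Split {q7,q8,q10} by δ(·,0) → {q7,q8} and {q10}.
Stable partition: {q1,q6} | {q7,q8} | {q3} | {q0} | {q5} | {q2,q4} | {q10} — 7 equivalence classes.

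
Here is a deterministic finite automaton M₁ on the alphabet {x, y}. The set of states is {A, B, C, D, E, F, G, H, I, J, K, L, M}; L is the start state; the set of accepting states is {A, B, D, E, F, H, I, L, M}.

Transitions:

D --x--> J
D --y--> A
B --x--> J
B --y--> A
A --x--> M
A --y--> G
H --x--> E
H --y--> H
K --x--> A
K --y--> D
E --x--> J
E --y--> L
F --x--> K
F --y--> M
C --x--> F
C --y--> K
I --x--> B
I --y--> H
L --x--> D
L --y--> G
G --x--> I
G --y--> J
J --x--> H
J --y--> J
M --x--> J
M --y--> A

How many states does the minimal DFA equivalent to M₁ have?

Reachable states from the start: {A,B,D,E,G,H,I,J,L,M}. Unreachable: {C,F,K} — drop them.
Start with accepting vs non-accepting: {A,B,D,E,H,I,L,M} | {G,J}.
On input x, block {A,B,D,E,H,I,L,M} splits into {A,H,I,L} and {B,D,E,M}.
Split {A,H,I,L} by δ(·,y) → {A,L} and {H,I}.
The partition is now stable with 4 blocks: {A,L} | {G,J} | {B,D,E,M} | {H,I}.

4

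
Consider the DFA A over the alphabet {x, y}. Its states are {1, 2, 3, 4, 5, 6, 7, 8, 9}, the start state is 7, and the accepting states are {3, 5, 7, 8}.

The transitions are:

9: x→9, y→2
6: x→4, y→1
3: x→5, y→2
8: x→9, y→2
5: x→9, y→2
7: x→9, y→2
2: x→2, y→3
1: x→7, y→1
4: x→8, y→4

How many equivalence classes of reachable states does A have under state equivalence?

4

Reachable states from the start: {2,3,5,7,9}. Unreachable: {1,4,6,8} — drop them.
P0 = {3,5,7} | {2,9}.
Split {3,5,7} by δ(·,x) → {5,7} and {3}.
Split {2,9} by δ(·,y) → {2} and {9}.
No further refinement is possible. Final partition (4 blocks): {5,7} | {2} | {3} | {9}.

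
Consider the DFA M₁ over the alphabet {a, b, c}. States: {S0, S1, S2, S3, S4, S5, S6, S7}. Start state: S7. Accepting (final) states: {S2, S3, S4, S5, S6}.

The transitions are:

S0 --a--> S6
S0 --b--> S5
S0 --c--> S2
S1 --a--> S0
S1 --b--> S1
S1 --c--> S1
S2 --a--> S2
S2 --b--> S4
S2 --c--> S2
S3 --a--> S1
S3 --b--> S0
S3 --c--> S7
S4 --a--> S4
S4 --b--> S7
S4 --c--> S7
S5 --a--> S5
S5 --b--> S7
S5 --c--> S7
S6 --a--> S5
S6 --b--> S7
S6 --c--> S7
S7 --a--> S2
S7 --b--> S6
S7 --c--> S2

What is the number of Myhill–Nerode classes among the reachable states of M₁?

First remove the unreachable states {S0,S1,S3}; 5 states remain.
P0 = {S2,S4,S5,S6} | {S7}.
On input b, block {S2,S4,S5,S6} splits into {S4,S5,S6} and {S2}.
No further refinement is possible. Final partition (3 blocks): {S4,S5,S6} | {S7} | {S2}.

3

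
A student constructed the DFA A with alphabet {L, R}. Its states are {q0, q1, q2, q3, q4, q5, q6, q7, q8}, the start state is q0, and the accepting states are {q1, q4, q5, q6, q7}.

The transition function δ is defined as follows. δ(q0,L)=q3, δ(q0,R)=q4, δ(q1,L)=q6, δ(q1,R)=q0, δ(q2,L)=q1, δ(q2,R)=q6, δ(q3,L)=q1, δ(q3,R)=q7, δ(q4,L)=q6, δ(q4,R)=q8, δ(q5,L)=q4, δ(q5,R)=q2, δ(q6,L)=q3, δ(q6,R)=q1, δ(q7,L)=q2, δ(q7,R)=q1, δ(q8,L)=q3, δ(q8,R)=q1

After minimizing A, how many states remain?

States {q5} cannot be reached from the start state, so discard them.
P0 = {q1,q4,q6,q7} | {q0,q2,q3,q8}.
Split {q1,q4,q6,q7} by δ(·,L) → {q1,q4} and {q6,q7}.
On input L, block {q0,q2,q3,q8} splits into {q0,q8} and {q2,q3}.
No further refinement is possible. Final partition (4 blocks): {q1,q4} | {q0,q8} | {q6,q7} | {q2,q3}.

4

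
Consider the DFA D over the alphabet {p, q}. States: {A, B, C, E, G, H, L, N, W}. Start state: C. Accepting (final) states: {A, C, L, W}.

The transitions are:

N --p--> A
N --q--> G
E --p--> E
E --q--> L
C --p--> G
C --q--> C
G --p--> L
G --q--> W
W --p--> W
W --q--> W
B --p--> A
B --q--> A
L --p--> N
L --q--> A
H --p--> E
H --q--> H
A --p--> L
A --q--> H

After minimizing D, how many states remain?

First remove the unreachable states {B}; 8 states remain.
Initial partition by acceptance: {A,C,L,W} | {E,G,H,N}.
Split {A,C,L,W} by δ(·,p) → {C,L} and {A,W}.
Split {C,L} by δ(·,q) → {C} and {L}.
Refine {E,G,H,N} on symbol p: members go to different blocks, giving {E,H} and {N} and {G}.
Split {E,H} by δ(·,q) → {H} and {E}.
Split {A,W} by δ(·,p) → {A} and {W}.
Stable partition: {C} | {H} | {A} | {L} | {N} | {G} | {E} | {W} — 8 equivalence classes.

8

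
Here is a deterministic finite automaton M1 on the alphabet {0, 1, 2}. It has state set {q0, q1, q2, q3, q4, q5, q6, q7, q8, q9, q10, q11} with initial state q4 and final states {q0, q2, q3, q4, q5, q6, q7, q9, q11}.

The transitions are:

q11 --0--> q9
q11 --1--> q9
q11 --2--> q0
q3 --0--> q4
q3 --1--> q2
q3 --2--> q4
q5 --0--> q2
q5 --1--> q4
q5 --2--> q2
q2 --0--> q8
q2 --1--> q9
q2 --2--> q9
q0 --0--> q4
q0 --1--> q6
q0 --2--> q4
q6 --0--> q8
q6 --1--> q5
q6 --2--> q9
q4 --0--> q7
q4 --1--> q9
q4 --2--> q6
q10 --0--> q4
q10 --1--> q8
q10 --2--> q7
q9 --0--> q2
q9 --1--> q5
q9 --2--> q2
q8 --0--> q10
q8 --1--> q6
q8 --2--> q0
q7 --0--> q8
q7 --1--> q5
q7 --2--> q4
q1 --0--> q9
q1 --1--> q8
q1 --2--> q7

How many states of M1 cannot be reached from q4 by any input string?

3

No path from q4 leads to q1, q3, q11; the other 9 states are all reachable.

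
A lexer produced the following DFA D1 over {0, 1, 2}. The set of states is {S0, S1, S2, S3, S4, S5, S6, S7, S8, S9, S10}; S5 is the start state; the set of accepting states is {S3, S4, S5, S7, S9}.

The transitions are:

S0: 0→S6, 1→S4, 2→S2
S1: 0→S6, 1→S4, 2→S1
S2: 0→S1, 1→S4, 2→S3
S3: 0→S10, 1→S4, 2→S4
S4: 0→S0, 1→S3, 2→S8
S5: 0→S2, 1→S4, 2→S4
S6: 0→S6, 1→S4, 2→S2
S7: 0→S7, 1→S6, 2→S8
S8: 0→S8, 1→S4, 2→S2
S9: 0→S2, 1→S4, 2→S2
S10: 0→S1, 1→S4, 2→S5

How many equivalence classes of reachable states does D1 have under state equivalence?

Reachable states from the start: {S0,S1,S2,S3,S4,S5,S6,S8,S10}. Unreachable: {S7,S9} — drop them.
Initial partition by acceptance: {S3,S4,S5} | {S0,S1,S2,S6,S8,S10}.
On input 2, block {S3,S4,S5} splits into {S3,S5} and {S4}.
On input 2, block {S0,S1,S2,S6,S8,S10} splits into {S0,S1,S6,S8} and {S2,S10}.
On input 2, block {S0,S1,S6,S8} splits into {S0,S6,S8} and {S1}.
The partition is now stable with 5 blocks: {S3,S5} | {S0,S6,S8} | {S4} | {S2,S10} | {S1}.

5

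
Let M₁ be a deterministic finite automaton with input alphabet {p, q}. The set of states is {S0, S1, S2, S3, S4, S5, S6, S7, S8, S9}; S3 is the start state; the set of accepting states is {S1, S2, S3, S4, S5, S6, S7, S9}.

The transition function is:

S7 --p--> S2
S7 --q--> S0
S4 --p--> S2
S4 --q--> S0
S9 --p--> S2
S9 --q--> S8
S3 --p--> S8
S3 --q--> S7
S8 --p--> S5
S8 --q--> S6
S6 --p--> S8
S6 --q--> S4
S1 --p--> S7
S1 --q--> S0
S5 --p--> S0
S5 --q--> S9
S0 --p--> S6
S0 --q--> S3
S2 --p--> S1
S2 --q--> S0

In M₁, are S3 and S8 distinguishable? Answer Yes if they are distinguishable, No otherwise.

Yes

All states are reachable from the start state.
Initial partition by acceptance: {S1,S2,S3,S4,S5,S6,S7,S9} | {S0,S8}.
Split {S1,S2,S3,S4,S5,S6,S7,S9} by δ(·,p) → {S1,S2,S4,S7,S9} and {S3,S5,S6}.
No further refinement is possible. Final partition (3 blocks): {S1,S2,S4,S7,S9} | {S0,S8} | {S3,S5,S6}.
S3 and S8 end up in different blocks, so they are distinguishable. For instance, the string 'ε' is accepted from only S3.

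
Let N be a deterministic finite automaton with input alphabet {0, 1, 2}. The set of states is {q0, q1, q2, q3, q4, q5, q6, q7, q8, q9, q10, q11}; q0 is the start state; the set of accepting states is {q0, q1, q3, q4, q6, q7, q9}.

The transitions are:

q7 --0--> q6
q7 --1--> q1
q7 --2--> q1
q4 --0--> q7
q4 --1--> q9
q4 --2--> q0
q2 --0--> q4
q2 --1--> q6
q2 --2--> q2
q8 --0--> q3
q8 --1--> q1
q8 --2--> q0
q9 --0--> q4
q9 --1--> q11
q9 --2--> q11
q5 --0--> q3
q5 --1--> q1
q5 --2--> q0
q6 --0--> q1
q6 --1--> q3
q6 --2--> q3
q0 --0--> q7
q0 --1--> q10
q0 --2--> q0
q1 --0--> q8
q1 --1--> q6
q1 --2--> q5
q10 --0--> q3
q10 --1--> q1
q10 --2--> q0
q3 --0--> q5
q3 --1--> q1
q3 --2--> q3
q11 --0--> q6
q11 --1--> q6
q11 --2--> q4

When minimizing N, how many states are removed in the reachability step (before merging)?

No path from q0 leads to q2, q4, q9, q11; the other 8 states are all reachable.

4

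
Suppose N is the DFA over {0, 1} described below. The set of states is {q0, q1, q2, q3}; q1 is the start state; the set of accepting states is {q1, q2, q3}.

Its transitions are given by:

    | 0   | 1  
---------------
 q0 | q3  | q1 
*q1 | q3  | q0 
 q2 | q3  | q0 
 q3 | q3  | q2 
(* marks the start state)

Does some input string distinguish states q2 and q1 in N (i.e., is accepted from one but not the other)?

P0 = {q1,q2,q3} | {q0}.
Refine {q1,q2,q3} on symbol 1: members go to different blocks, giving {q1,q2} and {q3}.
The partition is now stable with 3 blocks: {q1,q2} | {q0} | {q3}.
q2 and q1 lie in the same block of the stable partition, so they are equivalent — no string distinguishes them.

No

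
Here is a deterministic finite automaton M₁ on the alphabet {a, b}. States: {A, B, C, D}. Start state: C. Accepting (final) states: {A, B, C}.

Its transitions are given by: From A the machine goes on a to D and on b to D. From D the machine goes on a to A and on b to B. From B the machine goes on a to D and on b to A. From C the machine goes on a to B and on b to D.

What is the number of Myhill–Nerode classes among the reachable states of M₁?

Initial partition by acceptance: {A,B,C} | {D}.
On input a, block {A,B,C} splits into {A,B} and {C}.
On input b, block {A,B} splits into {A} and {B}.
No further refinement is possible. Final partition (4 blocks): {A} | {D} | {C} | {B}.

4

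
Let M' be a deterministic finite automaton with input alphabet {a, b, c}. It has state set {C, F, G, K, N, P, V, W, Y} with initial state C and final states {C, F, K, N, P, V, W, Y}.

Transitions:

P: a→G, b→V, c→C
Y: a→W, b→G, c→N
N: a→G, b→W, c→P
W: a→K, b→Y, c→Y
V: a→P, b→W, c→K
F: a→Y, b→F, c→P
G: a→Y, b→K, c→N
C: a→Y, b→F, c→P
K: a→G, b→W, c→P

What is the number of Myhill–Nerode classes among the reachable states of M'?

Every state is reachable, so we keep all 9.
Initial partition by acceptance: {C,F,K,N,P,V,W,Y} | {G}.
Split {C,F,K,N,P,V,W,Y} by δ(·,a) → {C,F,V,W,Y} and {K,N,P}.
On input a, block {C,F,V,W,Y} splits into {C,F,Y} and {V,W}.
Split {C,F,Y} by δ(·,a) → {C,F} and {Y}.
On input c, block {K,N,P} splits into {K,N} and {P}.
Split {V,W} by δ(·,a) → {V} and {W}.
The partition is now stable with 7 blocks: {C,F} | {G} | {K,N} | {V} | {Y} | {P} | {W}.

7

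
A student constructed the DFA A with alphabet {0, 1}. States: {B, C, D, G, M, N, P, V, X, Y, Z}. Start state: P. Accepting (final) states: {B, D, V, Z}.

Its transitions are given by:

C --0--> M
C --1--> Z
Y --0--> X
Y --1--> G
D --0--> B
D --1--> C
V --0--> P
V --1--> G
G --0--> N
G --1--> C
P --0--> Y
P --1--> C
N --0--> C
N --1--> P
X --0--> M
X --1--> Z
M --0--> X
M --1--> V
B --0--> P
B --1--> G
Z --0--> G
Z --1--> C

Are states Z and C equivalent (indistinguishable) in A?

First remove the unreachable states {B,D}; 9 states remain.
Start with accepting vs non-accepting: {V,Z} | {C,G,M,N,P,X,Y}.
Split {C,G,M,N,P,X,Y} by δ(·,1) → {G,N,P,Y} and {C,M,X}.
Refine {V,Z} on symbol 1: members go to different blocks, giving {V} and {Z}.
On input 0, block {G,N,P,Y} splits into {N,Y} and {G,P}.
Split {C,M,X} by δ(·,1) → {C,X} and {M}.
Stable partition: {V} | {N,Y} | {C,X} | {Z} | {G,P} | {M} — 6 equivalence classes.
Z and C end up in different blocks, so they are distinguishable. For instance, the string 'ε' is accepted from only Z.

No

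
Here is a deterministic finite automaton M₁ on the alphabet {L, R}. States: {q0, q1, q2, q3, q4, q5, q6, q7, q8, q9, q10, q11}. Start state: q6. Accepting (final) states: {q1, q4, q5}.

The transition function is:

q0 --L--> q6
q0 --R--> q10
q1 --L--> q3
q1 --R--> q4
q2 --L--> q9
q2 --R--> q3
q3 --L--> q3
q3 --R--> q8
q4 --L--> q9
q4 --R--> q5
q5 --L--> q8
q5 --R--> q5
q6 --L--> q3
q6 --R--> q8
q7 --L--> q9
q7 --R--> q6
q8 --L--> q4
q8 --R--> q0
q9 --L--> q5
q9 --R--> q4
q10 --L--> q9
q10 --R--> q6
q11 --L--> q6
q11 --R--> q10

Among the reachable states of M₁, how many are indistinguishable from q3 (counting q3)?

First remove the unreachable states {q1,q2,q7,q11}; 8 states remain.
Initial partition by acceptance: {q4,q5} | {q0,q3,q6,q8,q9,q10}.
Split {q0,q3,q6,q8,q9,q10} by δ(·,L) → {q0,q3,q6,q10} and {q8,q9}.
On input L, block {q0,q3,q6,q10} splits into {q0,q3,q6} and {q10}.
On input R, block {q0,q3,q6} splits into {q3,q6} and {q0}.
On input R, block {q8,q9} splits into {q8} and {q9}.
Split {q4,q5} by δ(·,L) → {q4} and {q5}.
No further refinement is possible. Final partition (7 blocks): {q4} | {q3,q6} | {q8} | {q10} | {q0} | {q9} | {q5}.
The equivalence class containing q3 is {q3,q6}, of size 2.

2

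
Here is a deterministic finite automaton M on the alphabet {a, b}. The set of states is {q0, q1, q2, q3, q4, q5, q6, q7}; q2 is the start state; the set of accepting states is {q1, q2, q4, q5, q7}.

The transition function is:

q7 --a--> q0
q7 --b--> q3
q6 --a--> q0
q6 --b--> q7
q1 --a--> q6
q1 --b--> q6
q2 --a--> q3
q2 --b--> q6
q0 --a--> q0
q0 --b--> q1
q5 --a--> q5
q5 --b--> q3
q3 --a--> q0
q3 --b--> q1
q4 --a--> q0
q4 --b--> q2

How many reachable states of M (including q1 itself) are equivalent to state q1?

First remove the unreachable states {q4,q5}; 6 states remain.
P0 = {q1,q2,q7} | {q0,q3,q6}.
No further refinement is possible. Final partition (2 blocks): {q1,q2,q7} | {q0,q3,q6}.
State q1 belongs to the block {q1,q2,q7}, which has 3 states.

3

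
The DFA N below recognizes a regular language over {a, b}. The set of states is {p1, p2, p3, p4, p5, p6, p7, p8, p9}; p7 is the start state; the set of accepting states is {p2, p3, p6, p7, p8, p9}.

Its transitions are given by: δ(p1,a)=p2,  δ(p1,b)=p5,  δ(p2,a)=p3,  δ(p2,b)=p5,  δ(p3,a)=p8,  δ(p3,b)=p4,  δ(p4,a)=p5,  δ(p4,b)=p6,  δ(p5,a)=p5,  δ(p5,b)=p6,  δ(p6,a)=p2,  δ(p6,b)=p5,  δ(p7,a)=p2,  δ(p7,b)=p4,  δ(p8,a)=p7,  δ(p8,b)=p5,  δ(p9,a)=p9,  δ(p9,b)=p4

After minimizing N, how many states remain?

2

States {p1,p9} cannot be reached from the start state, so discard them.
P0 = {p2,p3,p6,p7,p8} | {p4,p5}.
Stable partition: {p2,p3,p6,p7,p8} | {p4,p5} — 2 equivalence classes.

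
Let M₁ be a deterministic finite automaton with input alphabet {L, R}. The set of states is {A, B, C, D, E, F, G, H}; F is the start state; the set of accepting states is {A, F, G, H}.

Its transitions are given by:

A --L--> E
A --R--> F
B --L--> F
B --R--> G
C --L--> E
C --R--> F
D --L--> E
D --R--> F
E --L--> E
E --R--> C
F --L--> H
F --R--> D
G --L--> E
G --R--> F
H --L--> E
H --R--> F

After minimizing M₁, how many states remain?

4

Reachable states from the start: {C,D,E,F,H}. Unreachable: {A,B,G} — drop them.
Initial partition by acceptance: {F,H} | {C,D,E}.
On input L, block {F,H} splits into {F} and {H}.
On input R, block {C,D,E} splits into {C,D} and {E}.
The partition is now stable with 4 blocks: {F} | {C,D} | {H} | {E}.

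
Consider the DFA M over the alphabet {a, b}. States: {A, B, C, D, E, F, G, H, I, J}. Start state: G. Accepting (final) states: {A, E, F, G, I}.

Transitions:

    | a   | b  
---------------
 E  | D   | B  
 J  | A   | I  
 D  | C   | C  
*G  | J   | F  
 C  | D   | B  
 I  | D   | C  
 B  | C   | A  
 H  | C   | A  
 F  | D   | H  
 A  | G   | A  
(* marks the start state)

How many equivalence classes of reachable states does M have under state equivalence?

8

Reachable states from the start: {A,B,C,D,F,G,H,I,J}. Unreachable: {E} — drop them.
Start with accepting vs non-accepting: {A,F,G,I} | {B,C,D,H,J}.
Refine {A,F,G,I} on symbol a: members go to different blocks, giving {F,G,I} and {A}.
Refine {F,G,I} on symbol b: members go to different blocks, giving {F,I} and {G}.
Split {B,C,D,H,J} by δ(·,a) → {B,C,D,H} and {J}.
Split {B,C,D,H} by δ(·,b) → {B,H} and {C,D}.
On input b, block {F,I} splits into {F} and {I}.
Refine {C,D} on symbol b: members go to different blocks, giving {C} and {D}.
No further refinement is possible. Final partition (8 blocks): {F} | {B,H} | {A} | {G} | {J} | {C} | {I} | {D}.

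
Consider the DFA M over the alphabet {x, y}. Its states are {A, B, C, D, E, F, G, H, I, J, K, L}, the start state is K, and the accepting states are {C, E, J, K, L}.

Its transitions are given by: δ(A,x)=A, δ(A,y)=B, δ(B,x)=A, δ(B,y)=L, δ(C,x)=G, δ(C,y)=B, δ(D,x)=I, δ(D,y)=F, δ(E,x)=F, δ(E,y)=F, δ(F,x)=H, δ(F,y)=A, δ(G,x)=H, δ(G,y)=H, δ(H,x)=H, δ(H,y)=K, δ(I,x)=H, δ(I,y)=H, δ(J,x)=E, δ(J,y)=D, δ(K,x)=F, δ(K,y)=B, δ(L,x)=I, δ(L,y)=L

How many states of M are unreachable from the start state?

5

BFS from K reaches {A, B, F, H, I, K, L}; the 5 state(s) C, D, E, G, J are never visited.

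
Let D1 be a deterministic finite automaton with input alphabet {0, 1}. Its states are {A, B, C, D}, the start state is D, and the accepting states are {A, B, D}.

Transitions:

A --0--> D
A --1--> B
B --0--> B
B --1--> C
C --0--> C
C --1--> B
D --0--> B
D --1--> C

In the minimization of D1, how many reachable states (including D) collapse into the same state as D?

Reachable states from the start: {B,C,D}. Unreachable: {A} — drop them.
Start with accepting vs non-accepting: {B,D} | {C}.
Stable partition: {B,D} | {C} — 2 equivalence classes.
The equivalence class containing D is {B,D}, of size 2.

2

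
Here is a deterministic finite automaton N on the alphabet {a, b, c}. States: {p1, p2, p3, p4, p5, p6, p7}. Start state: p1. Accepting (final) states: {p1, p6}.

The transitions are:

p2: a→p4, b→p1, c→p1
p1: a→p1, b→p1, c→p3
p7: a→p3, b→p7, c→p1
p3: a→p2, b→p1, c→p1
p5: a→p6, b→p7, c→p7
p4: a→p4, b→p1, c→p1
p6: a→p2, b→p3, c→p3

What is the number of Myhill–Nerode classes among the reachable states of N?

2

States {p5,p6,p7} cannot be reached from the start state, so discard them.
Start with accepting vs non-accepting: {p1} | {p2,p3,p4}.
No further refinement is possible. Final partition (2 blocks): {p1} | {p2,p3,p4}.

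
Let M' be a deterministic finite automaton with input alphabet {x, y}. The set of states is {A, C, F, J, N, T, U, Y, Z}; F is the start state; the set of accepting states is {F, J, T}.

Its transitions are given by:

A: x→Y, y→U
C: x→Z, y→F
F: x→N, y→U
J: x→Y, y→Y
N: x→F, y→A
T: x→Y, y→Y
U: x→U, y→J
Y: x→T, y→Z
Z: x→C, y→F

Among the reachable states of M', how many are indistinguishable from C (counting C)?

All states are reachable from the start state.
Start with accepting vs non-accepting: {F,J,T} | {A,C,N,U,Y,Z}.
Split {A,C,N,U,Y,Z} by δ(·,x) → {A,C,U,Z} and {N,Y}.
Refine {F,J,T} on symbol y: members go to different blocks, giving {J,T} and {F}.
On input x, block {A,C,U,Z} splits into {C,U,Z} and {A}.
Refine {C,U,Z} on symbol y: members go to different blocks, giving {C,Z} and {U}.
Refine {N,Y} on symbol x: members go to different blocks, giving {Y} and {N}.
The partition is now stable with 7 blocks: {J,T} | {C,Z} | {Y} | {F} | {A} | {U} | {N}.
The equivalence class containing C is {C,Z}, of size 2.

2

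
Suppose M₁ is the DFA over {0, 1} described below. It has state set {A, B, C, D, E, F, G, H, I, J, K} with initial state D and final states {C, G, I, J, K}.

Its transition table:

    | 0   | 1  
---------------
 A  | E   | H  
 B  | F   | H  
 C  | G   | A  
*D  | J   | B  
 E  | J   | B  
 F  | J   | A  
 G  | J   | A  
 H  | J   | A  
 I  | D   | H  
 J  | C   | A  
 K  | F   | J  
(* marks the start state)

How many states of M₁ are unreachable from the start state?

No path from D leads to I, K; the other 9 states are all reachable.

2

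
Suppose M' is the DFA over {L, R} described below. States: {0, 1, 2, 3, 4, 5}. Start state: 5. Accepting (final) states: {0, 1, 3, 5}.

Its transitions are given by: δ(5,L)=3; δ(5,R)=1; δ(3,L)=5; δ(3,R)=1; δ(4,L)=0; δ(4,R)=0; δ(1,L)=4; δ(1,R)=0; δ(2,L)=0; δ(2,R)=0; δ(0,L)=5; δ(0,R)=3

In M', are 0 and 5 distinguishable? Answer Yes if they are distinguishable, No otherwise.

Yes

Reachable states from the start: {0,1,3,4,5}. Unreachable: {2} — drop them.
Start with accepting vs non-accepting: {0,1,3,5} | {4}.
Refine {0,1,3,5} on symbol L: members go to different blocks, giving {0,3,5} and {1}.
Refine {0,3,5} on symbol R: members go to different blocks, giving {3,5} and {0}.
The partition is now stable with 4 blocks: {3,5} | {4} | {1} | {0}.
0 and 5 end up in different blocks, so they are distinguishable. For instance, the string 'RL' is accepted from only 0.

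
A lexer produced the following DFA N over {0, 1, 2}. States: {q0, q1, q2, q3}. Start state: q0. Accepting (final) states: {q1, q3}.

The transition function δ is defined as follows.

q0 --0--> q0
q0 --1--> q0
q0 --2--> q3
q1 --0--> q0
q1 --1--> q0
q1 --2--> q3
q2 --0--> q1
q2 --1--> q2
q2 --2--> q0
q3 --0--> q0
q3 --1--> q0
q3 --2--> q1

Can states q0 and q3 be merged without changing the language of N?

No

States {q2} cannot be reached from the start state, so discard them.
Start with accepting vs non-accepting: {q1,q3} | {q0}.
The partition is now stable with 2 blocks: {q1,q3} | {q0}.
q0 and q3 end up in different blocks, so they are distinguishable. For instance, the string 'ε' is accepted from only q3.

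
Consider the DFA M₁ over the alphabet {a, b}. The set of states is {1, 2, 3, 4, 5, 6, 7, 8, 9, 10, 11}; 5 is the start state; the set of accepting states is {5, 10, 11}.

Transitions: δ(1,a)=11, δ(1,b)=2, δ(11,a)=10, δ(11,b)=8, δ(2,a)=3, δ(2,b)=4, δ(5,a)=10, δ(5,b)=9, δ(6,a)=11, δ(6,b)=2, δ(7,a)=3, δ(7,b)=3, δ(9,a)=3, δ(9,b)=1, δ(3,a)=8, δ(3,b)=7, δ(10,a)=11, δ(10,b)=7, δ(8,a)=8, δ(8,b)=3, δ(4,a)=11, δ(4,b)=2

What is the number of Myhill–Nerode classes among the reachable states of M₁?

States {6} cannot be reached from the start state, so discard them.
P0 = {5,10,11} | {1,2,3,4,7,8,9}.
Split {1,2,3,4,7,8,9} by δ(·,a) → {2,3,7,8,9} and {1,4}.
On input b, block {2,3,7,8,9} splits into {3,7,8} and {2,9}.
Split {5,10,11} by δ(·,b) → {10,11} and {5}.
No further refinement is possible. Final partition (5 blocks): {10,11} | {3,7,8} | {1,4} | {2,9} | {5}.

5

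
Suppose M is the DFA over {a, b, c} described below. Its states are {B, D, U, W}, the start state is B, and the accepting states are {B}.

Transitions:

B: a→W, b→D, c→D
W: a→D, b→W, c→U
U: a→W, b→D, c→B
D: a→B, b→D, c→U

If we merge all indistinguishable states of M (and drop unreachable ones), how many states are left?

4

All states are reachable from the start state.
Initial partition by acceptance: {B} | {D,U,W}.
On input a, block {D,U,W} splits into {U,W} and {D}.
On input a, block {U,W} splits into {W} and {U}.
The partition is now stable with 4 blocks: {B} | {W} | {D} | {U}.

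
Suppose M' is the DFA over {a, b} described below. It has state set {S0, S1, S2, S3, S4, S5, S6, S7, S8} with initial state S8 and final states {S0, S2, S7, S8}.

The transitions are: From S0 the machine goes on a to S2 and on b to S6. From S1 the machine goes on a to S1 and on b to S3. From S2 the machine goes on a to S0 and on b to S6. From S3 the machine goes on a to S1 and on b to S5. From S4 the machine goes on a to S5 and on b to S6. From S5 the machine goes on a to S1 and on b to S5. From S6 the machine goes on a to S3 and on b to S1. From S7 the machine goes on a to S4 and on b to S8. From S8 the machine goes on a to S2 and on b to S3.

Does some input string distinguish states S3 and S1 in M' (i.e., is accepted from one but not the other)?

No

Reachable states from the start: {S0,S1,S2,S3,S5,S6,S8}. Unreachable: {S4,S7} — drop them.
P0 = {S0,S2,S8} | {S1,S3,S5,S6}.
The partition is now stable with 2 blocks: {S0,S2,S8} | {S1,S3,S5,S6}.
S3 and S1 lie in the same block of the stable partition, so they are equivalent — no string distinguishes them.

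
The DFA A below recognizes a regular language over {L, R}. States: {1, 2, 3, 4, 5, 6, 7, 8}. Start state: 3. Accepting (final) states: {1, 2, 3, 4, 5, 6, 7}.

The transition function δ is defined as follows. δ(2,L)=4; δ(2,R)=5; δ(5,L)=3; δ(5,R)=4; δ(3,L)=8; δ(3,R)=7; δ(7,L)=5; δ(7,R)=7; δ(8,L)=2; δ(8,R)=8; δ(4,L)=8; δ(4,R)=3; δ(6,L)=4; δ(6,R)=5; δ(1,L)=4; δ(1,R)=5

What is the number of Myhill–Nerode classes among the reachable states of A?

6

States {1,6} cannot be reached from the start state, so discard them.
P0 = {2,3,4,5,7} | {8}.
On input L, block {2,3,4,5,7} splits into {2,5,7} and {3,4}.
Split {2,5,7} by δ(·,L) → {2,5} and {7}.
Refine {2,5} on symbol R: members go to different blocks, giving {2} and {5}.
Split {3,4} by δ(·,R) → {3} and {4}.
The partition is now stable with 6 blocks: {2} | {8} | {3} | {7} | {5} | {4}.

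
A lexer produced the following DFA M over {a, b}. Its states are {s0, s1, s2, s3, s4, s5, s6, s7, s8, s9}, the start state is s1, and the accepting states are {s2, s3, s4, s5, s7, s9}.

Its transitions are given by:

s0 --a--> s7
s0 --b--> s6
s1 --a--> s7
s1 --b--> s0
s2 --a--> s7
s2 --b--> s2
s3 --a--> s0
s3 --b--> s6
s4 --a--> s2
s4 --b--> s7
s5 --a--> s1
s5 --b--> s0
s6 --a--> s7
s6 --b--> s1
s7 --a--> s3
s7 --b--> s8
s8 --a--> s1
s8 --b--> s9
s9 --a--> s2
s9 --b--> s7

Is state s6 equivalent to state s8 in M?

Reachable states from the start: {s0,s1,s2,s3,s6,s7,s8,s9}. Unreachable: {s4,s5} — drop them.
P0 = {s2,s3,s7,s9} | {s0,s1,s6,s8}.
On input a, block {s2,s3,s7,s9} splits into {s2,s7,s9} and {s3}.
Split {s2,s7,s9} by δ(·,a) → {s2,s9} and {s7}.
Split {s2,s9} by δ(·,a) → {s2} and {s9}.
On input a, block {s0,s1,s6,s8} splits into {s0,s1,s6} and {s8}.
Stable partition: {s2} | {s0,s1,s6} | {s3} | {s7} | {s9} | {s8} — 6 equivalence classes.
s6 and s8 end up in different blocks, so they are distinguishable. For instance, the string 'a' is accepted from only s6.

No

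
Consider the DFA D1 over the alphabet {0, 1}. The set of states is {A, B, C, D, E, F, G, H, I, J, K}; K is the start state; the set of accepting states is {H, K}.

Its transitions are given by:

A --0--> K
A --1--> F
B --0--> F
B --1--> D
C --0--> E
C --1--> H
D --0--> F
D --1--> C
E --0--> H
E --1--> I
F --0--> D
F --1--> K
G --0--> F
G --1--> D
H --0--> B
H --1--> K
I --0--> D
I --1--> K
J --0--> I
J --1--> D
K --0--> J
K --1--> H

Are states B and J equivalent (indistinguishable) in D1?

Yes

Reachable states from the start: {B,C,D,E,F,H,I,J,K}. Unreachable: {A,G} — drop them.
Start with accepting vs non-accepting: {H,K} | {B,C,D,E,F,I,J}.
Split {B,C,D,E,F,I,J} by δ(·,0) → {B,C,D,F,I,J} and {E}.
Refine {B,C,D,F,I,J} on symbol 0: members go to different blocks, giving {B,D,F,I,J} and {C}.
Refine {B,D,F,I,J} on symbol 1: members go to different blocks, giving {B,J} and {F,I} and {D}.
Stable partition: {H,K} | {B,J} | {E} | {C} | {F,I} | {D} — 6 equivalence classes.
B and J lie in the same block of the stable partition, so they are equivalent — no string distinguishes them.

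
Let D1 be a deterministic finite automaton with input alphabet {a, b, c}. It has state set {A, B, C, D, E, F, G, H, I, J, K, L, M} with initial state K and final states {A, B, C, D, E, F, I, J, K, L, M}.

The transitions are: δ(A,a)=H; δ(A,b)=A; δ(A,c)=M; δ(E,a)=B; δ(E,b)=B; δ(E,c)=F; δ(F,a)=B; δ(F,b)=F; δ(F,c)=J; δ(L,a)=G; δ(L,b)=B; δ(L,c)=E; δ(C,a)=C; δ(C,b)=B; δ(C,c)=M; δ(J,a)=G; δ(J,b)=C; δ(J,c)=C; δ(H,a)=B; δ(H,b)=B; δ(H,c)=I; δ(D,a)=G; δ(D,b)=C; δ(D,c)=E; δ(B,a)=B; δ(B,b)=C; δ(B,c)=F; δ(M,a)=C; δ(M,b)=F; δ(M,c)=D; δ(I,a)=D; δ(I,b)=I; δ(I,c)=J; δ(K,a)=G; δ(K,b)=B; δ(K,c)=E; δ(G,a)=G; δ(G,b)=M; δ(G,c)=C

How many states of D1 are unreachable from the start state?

4

BFS from K reaches {B, C, D, E, F, G, J, K, M}; the 4 state(s) A, H, I, L are never visited.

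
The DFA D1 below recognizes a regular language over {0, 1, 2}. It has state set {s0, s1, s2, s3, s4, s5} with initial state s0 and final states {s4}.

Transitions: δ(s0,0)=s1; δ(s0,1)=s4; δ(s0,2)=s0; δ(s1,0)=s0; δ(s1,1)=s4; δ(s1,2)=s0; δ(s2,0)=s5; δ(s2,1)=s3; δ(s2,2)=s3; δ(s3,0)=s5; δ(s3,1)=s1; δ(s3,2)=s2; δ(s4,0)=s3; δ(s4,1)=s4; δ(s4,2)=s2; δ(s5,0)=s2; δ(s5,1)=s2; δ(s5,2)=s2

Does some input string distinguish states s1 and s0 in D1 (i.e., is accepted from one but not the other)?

No

Every state is reachable, so we keep all 6.
P0 = {s4} | {s0,s1,s2,s3,s5}.
Refine {s0,s1,s2,s3,s5} on symbol 1: members go to different blocks, giving {s2,s3,s5} and {s0,s1}.
Split {s2,s3,s5} by δ(·,1) → {s2,s5} and {s3}.
Split {s2,s5} by δ(·,1) → {s2} and {s5}.
No further refinement is possible. Final partition (5 blocks): {s4} | {s2} | {s0,s1} | {s3} | {s5}.
s1 and s0 lie in the same block of the stable partition, so they are equivalent — no string distinguishes them.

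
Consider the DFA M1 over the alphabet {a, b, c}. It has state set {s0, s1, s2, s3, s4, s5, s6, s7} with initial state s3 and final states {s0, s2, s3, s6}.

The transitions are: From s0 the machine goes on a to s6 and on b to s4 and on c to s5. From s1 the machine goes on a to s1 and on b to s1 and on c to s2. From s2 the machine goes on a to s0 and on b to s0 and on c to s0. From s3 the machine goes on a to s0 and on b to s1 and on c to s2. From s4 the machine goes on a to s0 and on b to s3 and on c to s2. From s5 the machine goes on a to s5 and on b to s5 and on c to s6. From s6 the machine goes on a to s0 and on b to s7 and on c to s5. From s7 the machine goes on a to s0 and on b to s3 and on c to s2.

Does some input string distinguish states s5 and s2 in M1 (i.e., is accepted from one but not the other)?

All states are reachable from the start state.
Start with accepting vs non-accepting: {s0,s2,s3,s6} | {s1,s4,s5,s7}.
Split {s0,s2,s3,s6} by δ(·,b) → {s0,s3,s6} and {s2}.
On input c, block {s0,s3,s6} splits into {s0,s6} and {s3}.
Split {s1,s4,s5,s7} by δ(·,a) → {s1,s5} and {s4,s7}.
Refine {s1,s5} on symbol c: members go to different blocks, giving {s1} and {s5}.
The partition is now stable with 6 blocks: {s0,s6} | {s1} | {s2} | {s3} | {s4,s7} | {s5}.
s5 and s2 end up in different blocks, so they are distinguishable. For instance, the string 'ε' is accepted from only s2.

Yes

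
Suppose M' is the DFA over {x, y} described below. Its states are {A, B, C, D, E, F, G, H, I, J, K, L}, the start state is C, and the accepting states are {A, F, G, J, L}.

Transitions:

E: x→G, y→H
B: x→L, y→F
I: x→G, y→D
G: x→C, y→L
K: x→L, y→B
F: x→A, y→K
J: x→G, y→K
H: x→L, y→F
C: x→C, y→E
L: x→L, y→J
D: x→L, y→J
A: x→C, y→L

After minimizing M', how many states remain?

7

First remove the unreachable states {D,I}; 10 states remain.
P0 = {A,F,G,J,L} | {B,C,E,H,K}.
On input x, block {A,F,G,J,L} splits into {F,J,L} and {A,G}.
On input x, block {F,J,L} splits into {F,J} and {L}.
Refine {B,C,E,H,K} on symbol x: members go to different blocks, giving {B,H,K} and {C} and {E}.
On input y, block {B,H,K} splits into {B,H} and {K}.
The partition is now stable with 7 blocks: {F,J} | {B,H} | {A,G} | {L} | {C} | {E} | {K}.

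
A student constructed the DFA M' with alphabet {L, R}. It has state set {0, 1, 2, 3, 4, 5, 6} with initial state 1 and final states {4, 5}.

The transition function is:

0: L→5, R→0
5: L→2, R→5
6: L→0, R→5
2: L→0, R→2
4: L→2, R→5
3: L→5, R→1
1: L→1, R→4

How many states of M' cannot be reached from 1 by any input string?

2

BFS from 1 reaches {0, 1, 2, 4, 5}; the 2 state(s) 3, 6 are never visited.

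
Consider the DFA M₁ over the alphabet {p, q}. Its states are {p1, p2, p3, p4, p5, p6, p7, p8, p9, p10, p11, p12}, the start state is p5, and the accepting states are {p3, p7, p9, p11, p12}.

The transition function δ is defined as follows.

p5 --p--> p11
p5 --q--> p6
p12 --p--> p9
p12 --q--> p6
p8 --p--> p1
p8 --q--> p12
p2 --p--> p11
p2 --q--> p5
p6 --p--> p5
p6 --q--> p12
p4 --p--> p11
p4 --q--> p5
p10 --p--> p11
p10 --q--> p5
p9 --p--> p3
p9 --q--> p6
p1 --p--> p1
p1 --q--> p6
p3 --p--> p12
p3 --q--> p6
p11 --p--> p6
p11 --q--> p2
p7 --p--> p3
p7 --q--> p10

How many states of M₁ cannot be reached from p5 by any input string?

5

BFS from p5 reaches {p2, p3, p5, p6, p9, p11, p12}; the 5 state(s) p1, p4, p7, p8, p10 are never visited.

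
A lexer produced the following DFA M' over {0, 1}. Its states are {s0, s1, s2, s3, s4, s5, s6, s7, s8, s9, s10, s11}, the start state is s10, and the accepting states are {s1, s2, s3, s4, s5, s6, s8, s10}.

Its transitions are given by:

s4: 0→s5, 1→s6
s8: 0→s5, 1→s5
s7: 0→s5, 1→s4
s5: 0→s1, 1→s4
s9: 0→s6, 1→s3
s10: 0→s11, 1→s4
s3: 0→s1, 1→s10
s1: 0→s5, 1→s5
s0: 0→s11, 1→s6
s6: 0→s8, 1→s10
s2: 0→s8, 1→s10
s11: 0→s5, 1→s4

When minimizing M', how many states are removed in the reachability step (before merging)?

5

Starting at s10 and following transitions, the reachable set is {s1, s4, s5, s6, s8, s10, s11}. That leaves s0, s2, s3, s7, s9 unreachable — 5 in total.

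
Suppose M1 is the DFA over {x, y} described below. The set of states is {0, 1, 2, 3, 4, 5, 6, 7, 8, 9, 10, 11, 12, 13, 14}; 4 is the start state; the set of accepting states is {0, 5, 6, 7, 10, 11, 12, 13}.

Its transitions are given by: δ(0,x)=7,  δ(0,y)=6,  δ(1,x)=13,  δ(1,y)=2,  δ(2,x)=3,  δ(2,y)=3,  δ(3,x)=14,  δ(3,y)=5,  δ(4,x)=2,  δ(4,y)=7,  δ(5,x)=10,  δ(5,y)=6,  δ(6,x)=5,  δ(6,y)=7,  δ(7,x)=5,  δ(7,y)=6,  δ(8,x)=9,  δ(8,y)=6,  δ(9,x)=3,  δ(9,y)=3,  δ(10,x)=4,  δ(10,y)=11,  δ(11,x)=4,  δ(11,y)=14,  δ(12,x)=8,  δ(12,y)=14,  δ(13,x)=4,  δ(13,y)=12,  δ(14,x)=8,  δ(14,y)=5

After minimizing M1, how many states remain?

8

First remove the unreachable states {0,1,12,13}; 11 states remain.
Start with accepting vs non-accepting: {5,6,7,10,11} | {2,3,4,8,9,14}.
On input x, block {5,6,7,10,11} splits into {5,6,7} and {10,11}.
Refine {5,6,7} on symbol x: members go to different blocks, giving {6,7} and {5}.
Refine {2,3,4,8,9,14} on symbol y: members go to different blocks, giving {2,9} and {3,14} and {4,8}.
Refine {10,11} on symbol y: members go to different blocks, giving {10} and {11}.
Split {3,14} by δ(·,x) → {3} and {14}.
Stable partition: {6,7} | {2,9} | {10} | {5} | {3} | {4,8} | {11} | {14} — 8 equivalence classes.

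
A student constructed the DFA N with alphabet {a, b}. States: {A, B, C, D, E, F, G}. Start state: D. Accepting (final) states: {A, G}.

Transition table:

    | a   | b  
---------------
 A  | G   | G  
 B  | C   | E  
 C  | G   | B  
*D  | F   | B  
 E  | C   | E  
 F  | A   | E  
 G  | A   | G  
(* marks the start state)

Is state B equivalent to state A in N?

No

Initial partition by acceptance: {A,G} | {B,C,D,E,F}.
Refine {B,C,D,E,F} on symbol a: members go to different blocks, giving {B,D,E} and {C,F}.
Stable partition: {A,G} | {B,D,E} | {C,F} — 3 equivalence classes.
B and A end up in different blocks, so they are distinguishable. For instance, the string 'ε' is accepted from only A.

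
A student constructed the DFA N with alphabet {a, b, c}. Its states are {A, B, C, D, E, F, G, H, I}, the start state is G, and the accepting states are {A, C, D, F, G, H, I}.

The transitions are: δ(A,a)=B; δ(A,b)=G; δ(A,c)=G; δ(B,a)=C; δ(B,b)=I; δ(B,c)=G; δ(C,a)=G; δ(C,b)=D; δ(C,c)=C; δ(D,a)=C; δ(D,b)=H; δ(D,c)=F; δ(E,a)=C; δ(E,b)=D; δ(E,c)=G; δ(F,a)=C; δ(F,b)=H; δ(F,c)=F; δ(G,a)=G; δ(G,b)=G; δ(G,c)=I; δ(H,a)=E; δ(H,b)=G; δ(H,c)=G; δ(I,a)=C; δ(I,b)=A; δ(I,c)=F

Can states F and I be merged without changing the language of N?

Yes

All states are reachable from the start state.
Initial partition by acceptance: {A,C,D,F,G,H,I} | {B,E}.
On input a, block {A,C,D,F,G,H,I} splits into {C,D,F,G,I} and {A,H}.
On input b, block {C,D,F,G,I} splits into {D,F,I} and {C,G}.
Split {C,G} by δ(·,b) → {C} and {G}.
No further refinement is possible. Final partition (5 blocks): {D,F,I} | {B,E} | {A,H} | {C} | {G}.
F and I lie in the same block of the stable partition, so they are equivalent — no string distinguishes them.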